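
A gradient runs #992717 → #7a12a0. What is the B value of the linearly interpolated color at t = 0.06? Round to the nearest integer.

31

B₁ = 23 (from #992717), B₂ = 160 (from #7a12a0).
B = 23 + 0.06 × (160 − 23) = 31.22 → 31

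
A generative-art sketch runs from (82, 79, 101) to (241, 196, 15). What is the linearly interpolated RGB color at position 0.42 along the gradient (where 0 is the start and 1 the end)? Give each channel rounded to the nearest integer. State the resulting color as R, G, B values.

(149, 128, 65)

R = 82 + 0.42 × (241 − 82) = 82 + 0.42 × 159 = 148.78 → 149
G = 79 + 0.42 × (196 − 79) = 79 + 0.42 × 117 = 128.14 → 128
B = 101 + 0.42 × (15 − 101) = 101 + 0.42 × -86 = 64.88 → 65
So the blended color is (149, 128, 65), about #958041.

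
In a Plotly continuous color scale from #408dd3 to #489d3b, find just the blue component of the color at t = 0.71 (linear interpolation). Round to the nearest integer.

B₁ = 211 (from #408dd3), B₂ = 59 (from #489d3b).
B = 211 + 0.71 × (59 − 211) = 103.08 → 103

103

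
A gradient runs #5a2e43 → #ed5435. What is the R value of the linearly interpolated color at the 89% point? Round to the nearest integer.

221

R₁ = 90 (from #5a2e43), R₂ = 237 (from #ed5435).
R = 90 + 0.89 × (237 − 90) = 220.83 → 221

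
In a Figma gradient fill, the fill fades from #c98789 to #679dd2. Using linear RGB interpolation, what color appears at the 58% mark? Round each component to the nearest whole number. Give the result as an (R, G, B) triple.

#c98789 → (201, 135, 137); #679dd2 → (103, 157, 210).
58% corresponds to t = 0.58.
R = 201 + 0.58 × (103 − 201) = 201 + 0.58 × -98 = 144.16 → 144
G = 135 + 0.58 × (157 − 135) = 135 + 0.58 × 22 = 147.76 → 148
B = 137 + 0.58 × (210 − 137) = 137 + 0.58 × 73 = 179.34 → 179
So the blended color is (144, 148, 179), about #9094b3.

(144, 148, 179)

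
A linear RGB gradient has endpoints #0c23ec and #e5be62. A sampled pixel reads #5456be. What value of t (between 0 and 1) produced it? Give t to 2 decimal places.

Invert the lerp on the R channel (largest span, 217): t = (84 − 12) / (229 − 12) = 72/217 = 0.3318.
Check on G: (86 − 35)/(190 − 35) = 0.329 ✓

0.33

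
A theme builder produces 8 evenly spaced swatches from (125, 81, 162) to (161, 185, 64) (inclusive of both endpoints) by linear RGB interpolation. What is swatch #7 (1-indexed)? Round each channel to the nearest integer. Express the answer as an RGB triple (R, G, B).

(156, 170, 78)

With 8 swatches and endpoints inclusive, swatch 7 sits at t = (7 − 1)/(8 − 1) = 6/7 ≈ 0.8571.
R = 125 + 0.8571 × (161 − 125) = 155.856 → 156
G = 81 + 0.8571 × (185 − 81) = 170.138 → 170
B = 162 + 0.8571 × (64 − 162) = 78.004 → 78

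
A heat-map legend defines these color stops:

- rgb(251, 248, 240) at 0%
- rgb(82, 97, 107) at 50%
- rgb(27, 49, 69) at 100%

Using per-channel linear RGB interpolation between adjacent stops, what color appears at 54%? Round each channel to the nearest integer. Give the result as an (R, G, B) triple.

(78, 93, 104)

54% lies between the 50% and 100% stops, so the local fraction is t = (54 − 50)/(100 − 50) = 4/50 ≈ 0.08.
R = 82 + 0.08 × (27 − 82) = 77.6 → 78
G = 97 + 0.08 × (49 − 97) = 93.16 → 93
B = 107 + 0.08 × (69 − 107) = 103.96 → 104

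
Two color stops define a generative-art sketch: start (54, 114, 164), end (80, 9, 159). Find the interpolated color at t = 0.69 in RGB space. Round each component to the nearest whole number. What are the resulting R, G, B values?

R = 54 + 0.69 × (80 − 54) = 54 + 0.69 × 26 = 71.94 → 72
G = 114 + 0.69 × (9 − 114) = 114 + 0.69 × -105 = 41.55 → 42
B = 164 + 0.69 × (159 − 164) = 164 + 0.69 × -5 = 160.55 → 161

(72, 42, 161)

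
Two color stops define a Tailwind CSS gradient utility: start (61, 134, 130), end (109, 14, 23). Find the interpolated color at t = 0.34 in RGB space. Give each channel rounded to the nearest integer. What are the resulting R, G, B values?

R = 61 + 0.34 × (109 − 61) = 61 + 0.34 × 48 = 77.32 → 77
G = 134 + 0.34 × (14 − 134) = 134 + 0.34 × -120 = 93.2 → 93
B = 130 + 0.34 × (23 − 130) = 130 + 0.34 × -107 = 93.62 → 94
So the blended color is (77, 93, 94), about #4d5d5e.

(77, 93, 94)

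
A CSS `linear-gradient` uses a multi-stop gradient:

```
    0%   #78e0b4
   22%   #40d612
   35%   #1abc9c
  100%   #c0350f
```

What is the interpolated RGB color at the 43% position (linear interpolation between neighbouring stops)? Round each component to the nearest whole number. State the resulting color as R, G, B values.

(46, 171, 139)

43% lies between the 35% and 100% stops, so the local fraction is t = (43 − 35)/(100 − 35) = 8/65 ≈ 0.1231.
#1abc9c → (26, 188, 156); #c0350f → (192, 53, 15).
R = 26 + 0.1231 × (192 − 26) = 46.435 → 46
G = 188 + 0.1231 × (53 − 188) = 171.381 → 171
B = 156 + 0.1231 × (15 − 156) = 138.643 → 139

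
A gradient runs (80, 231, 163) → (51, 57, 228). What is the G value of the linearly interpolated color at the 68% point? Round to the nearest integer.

113

G = 231 + 0.68 × (57 − 231) = 112.68 → 113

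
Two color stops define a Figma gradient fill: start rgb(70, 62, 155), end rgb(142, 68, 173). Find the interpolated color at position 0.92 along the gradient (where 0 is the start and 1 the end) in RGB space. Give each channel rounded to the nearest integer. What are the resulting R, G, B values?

(136, 68, 172)

R = 70 + 0.92 × (142 − 70) = 70 + 0.92 × 72 = 136.24 → 136
G = 62 + 0.92 × (68 − 62) = 62 + 0.92 × 6 = 67.52 → 68
B = 155 + 0.92 × (173 − 155) = 155 + 0.92 × 18 = 171.56 → 172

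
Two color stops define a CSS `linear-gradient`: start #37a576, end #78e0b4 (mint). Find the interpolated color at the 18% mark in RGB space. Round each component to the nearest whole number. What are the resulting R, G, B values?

(67, 176, 129)

#37a576 → (55, 165, 118); #78e0b4 → (120, 224, 180).
18% corresponds to t = 0.18.
R = 55 + 0.18 × (120 − 55) = 55 + 0.18 × 65 = 66.7 → 67
G = 165 + 0.18 × (224 − 165) = 165 + 0.18 × 59 = 175.62 → 176
B = 118 + 0.18 × (180 − 118) = 118 + 0.18 × 62 = 129.16 → 129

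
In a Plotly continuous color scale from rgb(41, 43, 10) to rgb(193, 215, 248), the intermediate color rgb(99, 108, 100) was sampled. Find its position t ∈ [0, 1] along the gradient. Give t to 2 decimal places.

Invert the lerp on the B channel (largest span, 238): t = (100 − 10) / (248 − 10) = 90/238 = 0.37815.
Check on R: (99 − 41)/(193 − 41) = 0.3816 ✓

0.38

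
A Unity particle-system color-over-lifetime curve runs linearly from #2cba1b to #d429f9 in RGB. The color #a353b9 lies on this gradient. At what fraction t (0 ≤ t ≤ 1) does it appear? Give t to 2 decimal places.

0.71

Invert the lerp on the B channel (largest span, 222): t = (185 − 27) / (249 − 27) = 158/222 = 0.71171.
Check on R: (163 − 44)/(212 − 44) = 0.7083 ✓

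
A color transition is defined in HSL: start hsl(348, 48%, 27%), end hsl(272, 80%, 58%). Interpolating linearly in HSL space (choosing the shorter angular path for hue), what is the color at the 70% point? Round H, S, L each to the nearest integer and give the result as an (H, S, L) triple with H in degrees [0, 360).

Hue arc: Δh = 272 − 348 = -76° (|Δh| ≤ 180, already the shorter path).
H = 348 + 0.7 × (-76) = 294.8 → 295°
S = 48 + 0.7 × (80 − 48) = 70.4 → 70%
L = 27 + 0.7 × (58 − 27) = 48.7 → 49%

(295, 70, 49)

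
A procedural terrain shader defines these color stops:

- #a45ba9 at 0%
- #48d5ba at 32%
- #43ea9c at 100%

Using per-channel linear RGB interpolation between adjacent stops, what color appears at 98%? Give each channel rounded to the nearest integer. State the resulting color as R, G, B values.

(67, 233, 157)

98% lies between the 32% and 100% stops, so the local fraction is t = (98 − 32)/(100 − 32) = 66/68 ≈ 0.9706.
#48d5ba → (72, 213, 186); #43ea9c → (67, 234, 156).
R = 72 + 0.9706 × (67 − 72) = 67.147 → 67
G = 213 + 0.9706 × (234 − 213) = 233.383 → 233
B = 186 + 0.9706 × (156 − 186) = 156.882 → 157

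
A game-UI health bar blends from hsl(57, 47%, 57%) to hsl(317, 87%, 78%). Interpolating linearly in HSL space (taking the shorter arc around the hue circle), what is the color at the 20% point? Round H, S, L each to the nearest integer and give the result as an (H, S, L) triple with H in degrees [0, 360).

Hue: 317 − 57 = 260°, but |260| > 180 so the shorter arc goes the other way: Δh = 260 − 360 = -100°.
H = 57 + 0.2 × (-100) = 37 → 37°
S = 47 + 0.2 × (87 − 47) = 55 → 55%
L = 57 + 0.2 × (78 − 57) = 61.2 → 61%

(37, 55, 61)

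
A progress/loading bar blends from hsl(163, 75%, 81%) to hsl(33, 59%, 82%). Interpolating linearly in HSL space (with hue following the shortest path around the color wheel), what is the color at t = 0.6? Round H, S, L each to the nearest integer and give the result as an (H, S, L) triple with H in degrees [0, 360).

(85, 65, 82)

Hue arc: Δh = 33 − 163 = -130° (|Δh| ≤ 180, already the shorter path).
H = 163 + 0.6 × (-130) = 85 → 85°
S = 75 + 0.6 × (59 − 75) = 65.4 → 65%
L = 81 + 0.6 × (82 − 81) = 81.6 → 82%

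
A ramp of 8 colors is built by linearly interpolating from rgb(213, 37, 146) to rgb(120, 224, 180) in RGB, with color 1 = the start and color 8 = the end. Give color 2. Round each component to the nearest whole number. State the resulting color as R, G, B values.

With 8 swatches and endpoints inclusive, swatch 2 sits at t = (2 − 1)/(8 − 1) = 1/7 ≈ 0.1429.
R = 213 + 0.1429 × (120 − 213) = 199.71 → 200
G = 37 + 0.1429 × (224 − 37) = 63.722 → 64
B = 146 + 0.1429 × (180 − 146) = 150.859 → 151

(200, 64, 151)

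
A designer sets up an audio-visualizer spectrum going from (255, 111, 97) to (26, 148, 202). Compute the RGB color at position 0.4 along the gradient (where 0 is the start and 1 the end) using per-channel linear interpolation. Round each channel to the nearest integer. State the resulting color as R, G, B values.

R = 255 + 0.4 × (26 − 255) = 255 + 0.4 × -229 = 163.4 → 163
G = 111 + 0.4 × (148 − 111) = 111 + 0.4 × 37 = 125.8 → 126
B = 97 + 0.4 × (202 − 97) = 97 + 0.4 × 105 = 139 → 139

(163, 126, 139)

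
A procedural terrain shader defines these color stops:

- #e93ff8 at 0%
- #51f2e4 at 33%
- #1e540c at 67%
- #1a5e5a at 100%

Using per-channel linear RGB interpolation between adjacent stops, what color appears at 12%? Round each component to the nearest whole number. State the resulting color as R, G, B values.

(178, 128, 241)

12% lies between the 0% and 33% stops, so the local fraction is t = (12 − 0)/(33 − 0) = 12/33 ≈ 0.3636.
#e93ff8 → (233, 63, 248); #51f2e4 → (81, 242, 228).
R = 233 + 0.3636 × (81 − 233) = 177.733 → 178
G = 63 + 0.3636 × (242 − 63) = 128.084 → 128
B = 248 + 0.3636 × (228 − 248) = 240.728 → 241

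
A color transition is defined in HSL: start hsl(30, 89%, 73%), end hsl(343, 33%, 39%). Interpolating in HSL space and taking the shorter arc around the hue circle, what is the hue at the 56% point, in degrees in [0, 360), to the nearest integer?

Hue: 343 − 30 = 313°, but |313| > 180 so the shorter arc goes the other way: Δh = 313 − 360 = -47°.
H = 30 + 0.56 × (-47) = 3.68 → 4°

4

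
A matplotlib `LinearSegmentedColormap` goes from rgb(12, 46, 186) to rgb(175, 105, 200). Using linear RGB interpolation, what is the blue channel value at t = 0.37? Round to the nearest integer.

191

B = 186 + 0.37 × (200 − 186) = 191.18 → 191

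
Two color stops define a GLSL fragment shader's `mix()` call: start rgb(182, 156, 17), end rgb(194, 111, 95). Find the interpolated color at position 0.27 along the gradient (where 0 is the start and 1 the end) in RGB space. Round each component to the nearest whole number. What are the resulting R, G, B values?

R = 182 + 0.27 × (194 − 182) = 182 + 0.27 × 12 = 185.24 → 185
G = 156 + 0.27 × (111 − 156) = 156 + 0.27 × -45 = 143.85 → 144
B = 17 + 0.27 × (95 − 17) = 17 + 0.27 × 78 = 38.06 → 38

(185, 144, 38)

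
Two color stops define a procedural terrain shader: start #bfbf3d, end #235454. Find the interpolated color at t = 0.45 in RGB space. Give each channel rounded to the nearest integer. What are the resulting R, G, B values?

(121, 143, 71)

#bfbf3d → (191, 191, 61); #235454 → (35, 84, 84).
R = 191 + 0.45 × (35 − 191) = 191 + 0.45 × -156 = 120.8 → 121
G = 191 + 0.45 × (84 − 191) = 191 + 0.45 × -107 = 142.85 → 143
B = 61 + 0.45 × (84 − 61) = 61 + 0.45 × 23 = 71.35 → 71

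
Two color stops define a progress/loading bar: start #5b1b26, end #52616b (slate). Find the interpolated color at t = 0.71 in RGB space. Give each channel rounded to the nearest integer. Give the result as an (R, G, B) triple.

#5b1b26 → (91, 27, 38); #52616b → (82, 97, 107).
R = 91 + 0.71 × (82 − 91) = 91 + 0.71 × -9 = 84.61 → 85
G = 27 + 0.71 × (97 − 27) = 27 + 0.71 × 70 = 76.7 → 77
B = 38 + 0.71 × (107 − 38) = 38 + 0.71 × 69 = 86.99 → 87

(85, 77, 87)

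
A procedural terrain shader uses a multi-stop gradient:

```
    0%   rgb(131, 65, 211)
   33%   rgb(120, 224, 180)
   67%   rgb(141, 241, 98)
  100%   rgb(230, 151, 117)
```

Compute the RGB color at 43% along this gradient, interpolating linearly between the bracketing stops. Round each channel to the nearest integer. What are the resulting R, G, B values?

(126, 229, 156)

43% lies between the 33% and 67% stops, so the local fraction is t = (43 − 33)/(67 − 33) = 10/34 ≈ 0.2941.
R = 120 + 0.2941 × (141 − 120) = 126.176 → 126
G = 224 + 0.2941 × (241 − 224) = 229 → 229
B = 180 + 0.2941 × (98 − 180) = 155.884 → 156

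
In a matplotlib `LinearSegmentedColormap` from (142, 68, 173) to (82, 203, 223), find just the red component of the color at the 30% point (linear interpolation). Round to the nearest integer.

124

R = 142 + 0.3 × (82 − 142) = 124 → 124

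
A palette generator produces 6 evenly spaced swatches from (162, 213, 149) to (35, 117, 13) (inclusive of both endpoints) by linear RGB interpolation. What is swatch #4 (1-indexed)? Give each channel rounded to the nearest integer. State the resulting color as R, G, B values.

(86, 155, 67)

With 6 swatches and endpoints inclusive, swatch 4 sits at t = (4 − 1)/(6 − 1) = 3/5 ≈ 0.6.
R = 162 + 0.6 × (35 − 162) = 85.8 → 86
G = 213 + 0.6 × (117 − 213) = 155.4 → 155
B = 149 + 0.6 × (13 − 149) = 67.4 → 67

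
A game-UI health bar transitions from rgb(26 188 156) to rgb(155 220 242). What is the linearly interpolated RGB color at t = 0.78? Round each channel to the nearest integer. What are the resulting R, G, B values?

R = 26 + 0.78 × (155 − 26) = 26 + 0.78 × 129 = 126.62 → 127
G = 188 + 0.78 × (220 − 188) = 188 + 0.78 × 32 = 212.96 → 213
B = 156 + 0.78 × (242 − 156) = 156 + 0.78 × 86 = 223.08 → 223
So the blended color is (127, 213, 223), about #7fd5df.

(127, 213, 223)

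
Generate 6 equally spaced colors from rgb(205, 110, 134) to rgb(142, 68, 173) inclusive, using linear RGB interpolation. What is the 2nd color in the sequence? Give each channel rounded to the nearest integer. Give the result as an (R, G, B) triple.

(192, 102, 142)

With 6 swatches and endpoints inclusive, swatch 2 sits at t = (2 − 1)/(6 − 1) = 1/5 ≈ 0.2.
R = 205 + 0.2 × (142 − 205) = 192.4 → 192
G = 110 + 0.2 × (68 − 110) = 101.6 → 102
B = 134 + 0.2 × (173 − 134) = 141.8 → 142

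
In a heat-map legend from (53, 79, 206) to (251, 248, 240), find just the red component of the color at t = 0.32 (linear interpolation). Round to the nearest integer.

116

R = 53 + 0.32 × (251 − 53) = 116.36 → 116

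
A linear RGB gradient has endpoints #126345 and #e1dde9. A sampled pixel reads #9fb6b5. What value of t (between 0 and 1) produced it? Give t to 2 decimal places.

Invert the lerp on the R channel (largest span, 207): t = (159 − 18) / (225 − 18) = 141/207 = 0.68116.
Check on G: (182 − 99)/(221 − 99) = 0.6803 ✓

0.68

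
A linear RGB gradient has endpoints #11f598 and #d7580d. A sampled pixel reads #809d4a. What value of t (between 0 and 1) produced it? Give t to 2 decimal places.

0.56

Invert the lerp on the R channel (largest span, 198): t = (128 − 17) / (215 − 17) = 111/198 = 0.56061.
Check on G: (157 − 245)/(88 − 245) = 0.5605 ✓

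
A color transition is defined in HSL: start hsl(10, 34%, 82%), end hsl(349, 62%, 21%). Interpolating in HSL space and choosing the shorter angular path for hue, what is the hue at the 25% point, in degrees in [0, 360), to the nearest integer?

Hue: 349 − 10 = 339°, but |339| > 180 so the shorter arc goes the other way: Δh = 339 − 360 = -21°.
H = 10 + 0.25 × (-21) = 4.75 → 5°

5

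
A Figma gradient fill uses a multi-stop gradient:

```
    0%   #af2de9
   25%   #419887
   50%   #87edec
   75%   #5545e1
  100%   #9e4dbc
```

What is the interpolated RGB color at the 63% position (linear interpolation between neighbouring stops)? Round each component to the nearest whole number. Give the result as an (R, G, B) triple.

(109, 150, 230)

63% lies between the 50% and 75% stops, so the local fraction is t = (63 − 50)/(75 − 50) = 13/25 ≈ 0.52.
#87edec → (135, 237, 236); #5545e1 → (85, 69, 225).
R = 135 + 0.52 × (85 − 135) = 109 → 109
G = 237 + 0.52 × (69 − 237) = 149.64 → 150
B = 236 + 0.52 × (225 − 236) = 230.28 → 230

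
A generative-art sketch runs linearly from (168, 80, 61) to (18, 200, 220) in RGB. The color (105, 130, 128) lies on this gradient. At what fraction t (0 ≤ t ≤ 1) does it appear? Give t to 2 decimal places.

Invert the lerp on the B channel (largest span, 159): t = (128 − 61) / (220 − 61) = 67/159 = 0.42138.
Check on R: (105 − 168)/(18 − 168) = 0.42 ✓

0.42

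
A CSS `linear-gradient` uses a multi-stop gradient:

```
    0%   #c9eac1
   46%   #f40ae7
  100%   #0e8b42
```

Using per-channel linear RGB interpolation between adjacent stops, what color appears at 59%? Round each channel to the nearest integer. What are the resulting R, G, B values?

(189, 41, 191)

59% lies between the 46% and 100% stops, so the local fraction is t = (59 − 46)/(100 − 46) = 13/54 ≈ 0.2407.
#f40ae7 → (244, 10, 231); #0e8b42 → (14, 139, 66).
R = 244 + 0.2407 × (14 − 244) = 188.639 → 189
G = 10 + 0.2407 × (139 − 10) = 41.05 → 41
B = 231 + 0.2407 × (66 − 231) = 191.285 → 191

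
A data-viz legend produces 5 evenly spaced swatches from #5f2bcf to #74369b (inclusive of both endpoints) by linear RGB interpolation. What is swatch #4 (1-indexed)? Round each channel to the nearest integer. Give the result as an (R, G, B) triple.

With 5 swatches and endpoints inclusive, swatch 4 sits at t = (4 − 1)/(5 − 1) = 3/4 ≈ 0.75.
#5f2bcf → (95, 43, 207); #74369b → (116, 54, 155).
R = 95 + 0.75 × (116 − 95) = 110.75 → 111
G = 43 + 0.75 × (54 − 43) = 51.25 → 51
B = 207 + 0.75 × (155 − 207) = 168 → 168

(111, 51, 168)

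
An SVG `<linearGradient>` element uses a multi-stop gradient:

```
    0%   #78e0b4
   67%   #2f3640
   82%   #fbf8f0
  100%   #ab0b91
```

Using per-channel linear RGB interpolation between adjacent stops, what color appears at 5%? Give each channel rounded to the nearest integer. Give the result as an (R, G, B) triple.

(115, 211, 171)

5% lies between the 0% and 67% stops, so the local fraction is t = (5 − 0)/(67 − 0) = 5/67 ≈ 0.0746.
#78e0b4 → (120, 224, 180); #2f3640 → (47, 54, 64).
R = 120 + 0.0746 × (47 − 120) = 114.554 → 115
G = 224 + 0.0746 × (54 − 224) = 211.318 → 211
B = 180 + 0.0746 × (64 − 180) = 171.346 → 171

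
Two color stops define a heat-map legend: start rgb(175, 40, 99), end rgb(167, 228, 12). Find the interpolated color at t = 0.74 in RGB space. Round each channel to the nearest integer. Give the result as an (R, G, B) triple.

R = 175 + 0.74 × (167 − 175) = 175 + 0.74 × -8 = 169.08 → 169
G = 40 + 0.74 × (228 − 40) = 40 + 0.74 × 188 = 179.12 → 179
B = 99 + 0.74 × (12 − 99) = 99 + 0.74 × -87 = 34.62 → 35

(169, 179, 35)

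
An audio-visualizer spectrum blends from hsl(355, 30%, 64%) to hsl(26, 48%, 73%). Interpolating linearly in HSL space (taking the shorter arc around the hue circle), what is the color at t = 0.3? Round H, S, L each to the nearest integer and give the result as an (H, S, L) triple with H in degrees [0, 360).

(4, 35, 67)

Hue: 26 − 355 = -329°, but |-329| > 180 so the shorter arc goes the other way: Δh = -329 + 360 = 31°.
H = 355 + 0.3 × (31) = 364.3 → 364 → 364 mod 360 = 4°
S = 30 + 0.3 × (48 − 30) = 35.4 → 35%
L = 64 + 0.3 × (73 − 64) = 66.7 → 67%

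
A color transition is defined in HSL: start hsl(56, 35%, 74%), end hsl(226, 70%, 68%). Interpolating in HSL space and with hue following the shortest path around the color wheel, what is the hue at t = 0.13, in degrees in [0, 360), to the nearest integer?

Hue arc: Δh = 226 − 56 = 170° (|Δh| ≤ 180, already the shorter path).
H = 56 + 0.13 × (170) = 78.1 → 78°

78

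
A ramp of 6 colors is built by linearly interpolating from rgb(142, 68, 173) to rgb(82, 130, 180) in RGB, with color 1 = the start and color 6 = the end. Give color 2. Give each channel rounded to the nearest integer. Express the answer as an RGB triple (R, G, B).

(130, 80, 174)

With 6 swatches and endpoints inclusive, swatch 2 sits at t = (2 − 1)/(6 − 1) = 1/5 ≈ 0.2.
R = 142 + 0.2 × (82 − 142) = 130 → 130
G = 68 + 0.2 × (130 − 68) = 80.4 → 80
B = 173 + 0.2 × (180 − 173) = 174.4 → 174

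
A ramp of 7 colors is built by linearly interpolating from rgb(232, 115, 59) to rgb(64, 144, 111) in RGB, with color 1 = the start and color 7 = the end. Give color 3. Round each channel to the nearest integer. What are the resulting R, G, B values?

(176, 125, 76)

With 7 swatches and endpoints inclusive, swatch 3 sits at t = (3 − 1)/(7 − 1) = 2/6 ≈ 0.3333.
R = 232 + 0.3333 × (64 − 232) = 176.006 → 176
G = 115 + 0.3333 × (144 − 115) = 124.666 → 125
B = 59 + 0.3333 × (111 − 59) = 76.332 → 76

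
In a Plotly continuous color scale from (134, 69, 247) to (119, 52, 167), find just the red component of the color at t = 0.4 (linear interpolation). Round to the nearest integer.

128

R = 134 + 0.4 × (119 − 134) = 128 → 128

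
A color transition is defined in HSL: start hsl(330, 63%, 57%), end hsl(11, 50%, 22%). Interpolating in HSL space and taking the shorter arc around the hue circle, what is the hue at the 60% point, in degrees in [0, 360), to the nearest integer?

Hue: 11 − 330 = -319°, but |-319| > 180 so the shorter arc goes the other way: Δh = -319 + 360 = 41°.
H = 330 + 0.6 × (41) = 354.6 → 355°

355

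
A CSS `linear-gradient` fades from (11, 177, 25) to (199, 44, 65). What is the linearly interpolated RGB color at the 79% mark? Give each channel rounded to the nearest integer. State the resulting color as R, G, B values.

79% corresponds to t = 0.79.
R = 11 + 0.79 × (199 − 11) = 11 + 0.79 × 188 = 159.52 → 160
G = 177 + 0.79 × (44 − 177) = 177 + 0.79 × -133 = 71.93 → 72
B = 25 + 0.79 × (65 − 25) = 25 + 0.79 × 40 = 56.6 → 57

(160, 72, 57)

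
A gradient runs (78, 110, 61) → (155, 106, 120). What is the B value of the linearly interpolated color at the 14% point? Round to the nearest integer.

B = 61 + 0.14 × (120 − 61) = 69.26 → 69

69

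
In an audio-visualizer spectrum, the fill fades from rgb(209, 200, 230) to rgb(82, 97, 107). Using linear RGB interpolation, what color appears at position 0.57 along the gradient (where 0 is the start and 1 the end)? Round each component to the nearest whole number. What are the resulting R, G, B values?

R = 209 + 0.57 × (82 − 209) = 209 + 0.57 × -127 = 136.61 → 137
G = 200 + 0.57 × (97 − 200) = 200 + 0.57 × -103 = 141.29 → 141
B = 230 + 0.57 × (107 − 230) = 230 + 0.57 × -123 = 159.89 → 160

(137, 141, 160)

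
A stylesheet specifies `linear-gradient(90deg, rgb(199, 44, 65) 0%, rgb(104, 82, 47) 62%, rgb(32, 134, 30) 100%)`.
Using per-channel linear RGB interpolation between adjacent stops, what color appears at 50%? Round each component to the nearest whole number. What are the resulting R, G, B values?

50% lies between the 0% and 62% stops, so the local fraction is t = (50 − 0)/(62 − 0) = 50/62 ≈ 0.8065.
R = 199 + 0.8065 × (104 − 199) = 122.383 → 122
G = 44 + 0.8065 × (82 − 44) = 74.647 → 75
B = 65 + 0.8065 × (47 − 65) = 50.483 → 50

(122, 75, 50)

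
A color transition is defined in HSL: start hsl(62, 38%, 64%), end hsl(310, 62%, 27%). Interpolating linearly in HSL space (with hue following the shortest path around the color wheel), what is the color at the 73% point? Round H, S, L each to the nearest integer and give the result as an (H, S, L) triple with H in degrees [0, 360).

Hue: 310 − 62 = 248°, but |248| > 180 so the shorter arc goes the other way: Δh = 248 − 360 = -112°.
H = 62 + 0.73 × (-112) = -19.76 → -20 → -20 mod 360 = 340°
S = 38 + 0.73 × (62 − 38) = 55.52 → 56%
L = 64 + 0.73 × (27 − 64) = 36.99 → 37%

(340, 56, 37)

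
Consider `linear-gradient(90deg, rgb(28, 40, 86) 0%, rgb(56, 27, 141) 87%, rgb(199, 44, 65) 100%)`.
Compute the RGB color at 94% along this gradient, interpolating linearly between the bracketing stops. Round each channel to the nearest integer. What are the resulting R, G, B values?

94% lies between the 87% and 100% stops, so the local fraction is t = (94 − 87)/(100 − 87) = 7/13 ≈ 0.5385.
R = 56 + 0.5385 × (199 − 56) = 133.005 → 133
G = 27 + 0.5385 × (44 − 27) = 36.154 → 36
B = 141 + 0.5385 × (65 − 141) = 100.074 → 100

(133, 36, 100)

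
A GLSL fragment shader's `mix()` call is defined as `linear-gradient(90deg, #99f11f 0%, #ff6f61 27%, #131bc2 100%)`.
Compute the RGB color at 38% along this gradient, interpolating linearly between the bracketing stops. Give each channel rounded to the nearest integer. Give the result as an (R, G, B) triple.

(219, 98, 112)

38% lies between the 27% and 100% stops, so the local fraction is t = (38 − 27)/(100 − 27) = 11/73 ≈ 0.1507.
#ff6f61 → (255, 111, 97); #131bc2 → (19, 27, 194).
R = 255 + 0.1507 × (19 − 255) = 219.435 → 219
G = 111 + 0.1507 × (27 − 111) = 98.341 → 98
B = 97 + 0.1507 × (194 − 97) = 111.618 → 112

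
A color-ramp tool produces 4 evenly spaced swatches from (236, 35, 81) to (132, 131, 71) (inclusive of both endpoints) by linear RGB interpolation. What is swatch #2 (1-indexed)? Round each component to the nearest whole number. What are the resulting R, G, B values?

(201, 67, 78)

With 4 swatches and endpoints inclusive, swatch 2 sits at t = (2 − 1)/(4 − 1) = 1/3 ≈ 0.3333.
R = 236 + 0.3333 × (132 − 236) = 201.337 → 201
G = 35 + 0.3333 × (131 − 35) = 66.997 → 67
B = 81 + 0.3333 × (71 − 81) = 77.667 → 78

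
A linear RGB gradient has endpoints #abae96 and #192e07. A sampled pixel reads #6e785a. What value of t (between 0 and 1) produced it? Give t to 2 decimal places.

Invert the lerp on the R channel (largest span, 146): t = (110 − 171) / (25 − 171) = -61/-146 = 0.41781.
Check on G: (120 − 174)/(46 − 174) = 0.4219 ✓

0.42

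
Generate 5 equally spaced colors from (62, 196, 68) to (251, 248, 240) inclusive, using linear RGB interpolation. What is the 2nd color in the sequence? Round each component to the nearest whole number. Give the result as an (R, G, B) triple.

(109, 209, 111)

With 5 swatches and endpoints inclusive, swatch 2 sits at t = (2 − 1)/(5 − 1) = 1/4 ≈ 0.25.
R = 62 + 0.25 × (251 − 62) = 109.25 → 109
G = 196 + 0.25 × (248 − 196) = 209 → 209
B = 68 + 0.25 × (240 − 68) = 111 → 111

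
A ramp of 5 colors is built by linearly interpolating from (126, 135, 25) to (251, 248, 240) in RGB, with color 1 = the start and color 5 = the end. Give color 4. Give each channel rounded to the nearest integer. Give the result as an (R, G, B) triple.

(220, 220, 186)

With 5 swatches and endpoints inclusive, swatch 4 sits at t = (4 − 1)/(5 − 1) = 3/4 ≈ 0.75.
R = 126 + 0.75 × (251 − 126) = 219.75 → 220
G = 135 + 0.75 × (248 − 135) = 219.75 → 220
B = 25 + 0.75 × (240 − 25) = 186.25 → 186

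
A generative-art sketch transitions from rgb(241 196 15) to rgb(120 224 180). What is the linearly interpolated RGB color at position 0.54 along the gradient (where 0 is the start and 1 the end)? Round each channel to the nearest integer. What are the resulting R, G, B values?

R = 241 + 0.54 × (120 − 241) = 241 + 0.54 × -121 = 175.66 → 176
G = 196 + 0.54 × (224 − 196) = 196 + 0.54 × 28 = 211.12 → 211
B = 15 + 0.54 × (180 − 15) = 15 + 0.54 × 165 = 104.1 → 104

(176, 211, 104)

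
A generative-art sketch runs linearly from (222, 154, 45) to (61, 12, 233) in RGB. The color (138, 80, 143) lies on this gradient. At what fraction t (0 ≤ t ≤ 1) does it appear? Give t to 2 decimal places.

0.52

Invert the lerp on the B channel (largest span, 188): t = (143 − 45) / (233 − 45) = 98/188 = 0.52128.
Check on R: (138 − 222)/(61 − 222) = 0.5217 ✓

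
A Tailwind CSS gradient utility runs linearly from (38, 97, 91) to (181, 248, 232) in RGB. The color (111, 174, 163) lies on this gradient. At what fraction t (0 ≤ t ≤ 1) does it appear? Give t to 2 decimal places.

0.51

Invert the lerp on the G channel (largest span, 151): t = (174 − 97) / (248 − 97) = 77/151 = 0.50993.
Check on R: (111 − 38)/(181 − 38) = 0.5105 ✓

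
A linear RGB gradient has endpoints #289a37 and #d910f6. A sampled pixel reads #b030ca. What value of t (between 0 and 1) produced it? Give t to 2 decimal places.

0.77

Invert the lerp on the B channel (largest span, 191): t = (202 − 55) / (246 − 55) = 147/191 = 0.76963.
Check on R: (176 − 40)/(217 − 40) = 0.7684 ✓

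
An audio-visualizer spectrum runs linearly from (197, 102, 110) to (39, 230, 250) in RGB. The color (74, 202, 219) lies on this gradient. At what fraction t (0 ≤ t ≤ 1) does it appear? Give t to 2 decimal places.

Invert the lerp on the R channel (largest span, 158): t = (74 − 197) / (39 − 197) = -123/-158 = 0.77848.
Check on G: (202 − 102)/(230 − 102) = 0.7812 ✓

0.78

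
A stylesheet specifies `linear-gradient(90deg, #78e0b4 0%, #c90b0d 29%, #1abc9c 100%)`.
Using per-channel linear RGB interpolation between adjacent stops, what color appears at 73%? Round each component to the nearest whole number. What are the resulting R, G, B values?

73% lies between the 29% and 100% stops, so the local fraction is t = (73 − 29)/(100 − 29) = 44/71 ≈ 0.6197.
#c90b0d → (201, 11, 13); #1abc9c → (26, 188, 156).
R = 201 + 0.6197 × (26 − 201) = 92.552 → 93
G = 11 + 0.6197 × (188 − 11) = 120.687 → 121
B = 13 + 0.6197 × (156 − 13) = 101.617 → 102

(93, 121, 102)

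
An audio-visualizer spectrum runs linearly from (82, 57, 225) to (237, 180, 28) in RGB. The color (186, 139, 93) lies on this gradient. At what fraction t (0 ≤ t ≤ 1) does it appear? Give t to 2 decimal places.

0.67

Invert the lerp on the B channel (largest span, 197): t = (93 − 225) / (28 − 225) = -132/-197 = 0.67005.
Check on R: (186 − 82)/(237 − 82) = 0.671 ✓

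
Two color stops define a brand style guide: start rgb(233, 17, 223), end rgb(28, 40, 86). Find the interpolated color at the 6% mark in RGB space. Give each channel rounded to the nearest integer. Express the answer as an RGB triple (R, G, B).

6% corresponds to t = 0.06.
R = 233 + 0.06 × (28 − 233) = 233 + 0.06 × -205 = 220.7 → 221
G = 17 + 0.06 × (40 − 17) = 17 + 0.06 × 23 = 18.38 → 18
B = 223 + 0.06 × (86 − 223) = 223 + 0.06 × -137 = 214.78 → 215

(221, 18, 215)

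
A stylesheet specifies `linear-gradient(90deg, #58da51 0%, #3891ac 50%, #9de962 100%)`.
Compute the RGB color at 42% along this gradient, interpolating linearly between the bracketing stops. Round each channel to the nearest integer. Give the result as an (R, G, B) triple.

42% lies between the 0% and 50% stops, so the local fraction is t = (42 − 0)/(50 − 0) = 42/50 ≈ 0.84.
#58da51 → (88, 218, 81); #3891ac → (56, 145, 172).
R = 88 + 0.84 × (56 − 88) = 61.12 → 61
G = 218 + 0.84 × (145 − 218) = 156.68 → 157
B = 81 + 0.84 × (172 − 81) = 157.44 → 157

(61, 157, 157)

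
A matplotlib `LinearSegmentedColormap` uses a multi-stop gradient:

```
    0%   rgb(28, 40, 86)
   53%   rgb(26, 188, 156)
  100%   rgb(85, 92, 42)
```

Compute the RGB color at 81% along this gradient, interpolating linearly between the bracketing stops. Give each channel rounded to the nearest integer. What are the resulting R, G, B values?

81% lies between the 53% and 100% stops, so the local fraction is t = (81 − 53)/(100 − 53) = 28/47 ≈ 0.5957.
R = 26 + 0.5957 × (85 − 26) = 61.146 → 61
G = 188 + 0.5957 × (92 − 188) = 130.813 → 131
B = 156 + 0.5957 × (42 − 156) = 88.09 → 88

(61, 131, 88)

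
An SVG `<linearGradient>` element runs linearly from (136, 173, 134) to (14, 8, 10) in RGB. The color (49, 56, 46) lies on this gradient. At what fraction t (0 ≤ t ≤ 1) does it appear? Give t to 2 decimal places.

Invert the lerp on the G channel (largest span, 165): t = (56 − 173) / (8 − 173) = -117/-165 = 0.70909.
Check on R: (49 − 136)/(14 − 136) = 0.7131 ✓

0.71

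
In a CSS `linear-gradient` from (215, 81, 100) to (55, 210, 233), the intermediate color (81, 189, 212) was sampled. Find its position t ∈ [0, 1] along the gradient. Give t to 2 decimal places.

Invert the lerp on the R channel (largest span, 160): t = (81 − 215) / (55 − 215) = -134/-160 = 0.8375.
Check on G: (189 − 81)/(210 − 81) = 0.8372 ✓

0.84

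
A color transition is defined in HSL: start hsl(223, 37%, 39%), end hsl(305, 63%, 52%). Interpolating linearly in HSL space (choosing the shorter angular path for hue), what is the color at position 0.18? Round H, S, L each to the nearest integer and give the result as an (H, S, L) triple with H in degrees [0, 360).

Hue arc: Δh = 305 − 223 = 82° (|Δh| ≤ 180, already the shorter path).
H = 223 + 0.18 × (82) = 237.76 → 238°
S = 37 + 0.18 × (63 − 37) = 41.68 → 42%
L = 39 + 0.18 × (52 − 39) = 41.34 → 41%

(238, 42, 41)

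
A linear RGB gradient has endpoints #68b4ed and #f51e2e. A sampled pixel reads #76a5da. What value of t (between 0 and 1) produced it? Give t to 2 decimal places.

Invert the lerp on the B channel (largest span, 191): t = (218 − 237) / (46 − 237) = -19/-191 = 0.099476.
Check on R: (118 − 104)/(245 − 104) = 0.09929 ✓

0.10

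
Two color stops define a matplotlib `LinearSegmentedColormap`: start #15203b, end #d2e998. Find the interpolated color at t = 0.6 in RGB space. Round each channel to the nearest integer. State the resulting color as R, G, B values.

#15203b → (21, 32, 59); #d2e998 → (210, 233, 152).
R = 21 + 0.6 × (210 − 21) = 21 + 0.6 × 189 = 134.4 → 134
G = 32 + 0.6 × (233 − 32) = 32 + 0.6 × 201 = 152.6 → 153
B = 59 + 0.6 × (152 − 59) = 59 + 0.6 × 93 = 114.8 → 115
So the blended color is (134, 153, 115), about #869973.

(134, 153, 115)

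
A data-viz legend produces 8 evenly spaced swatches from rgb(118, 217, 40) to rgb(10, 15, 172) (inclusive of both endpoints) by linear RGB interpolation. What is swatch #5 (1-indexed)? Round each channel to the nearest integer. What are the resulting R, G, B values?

With 8 swatches and endpoints inclusive, swatch 5 sits at t = (5 − 1)/(8 − 1) = 4/7 ≈ 0.5714.
R = 118 + 0.5714 × (10 − 118) = 56.289 → 56
G = 217 + 0.5714 × (15 − 217) = 101.577 → 102
B = 40 + 0.5714 × (172 − 40) = 115.425 → 115

(56, 102, 115)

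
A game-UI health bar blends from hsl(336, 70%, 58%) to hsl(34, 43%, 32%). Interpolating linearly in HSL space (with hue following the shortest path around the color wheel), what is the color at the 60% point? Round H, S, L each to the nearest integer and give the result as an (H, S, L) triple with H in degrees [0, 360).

Hue: 34 − 336 = -302°, but |-302| > 180 so the shorter arc goes the other way: Δh = -302 + 360 = 58°.
H = 336 + 0.6 × (58) = 370.8 → 371 → 371 mod 360 = 11°
S = 70 + 0.6 × (43 − 70) = 53.8 → 54%
L = 58 + 0.6 × (32 − 58) = 42.4 → 42%

(11, 54, 42)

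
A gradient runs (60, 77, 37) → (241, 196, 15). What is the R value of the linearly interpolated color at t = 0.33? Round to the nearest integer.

R = 60 + 0.33 × (241 − 60) = 119.73 → 120

120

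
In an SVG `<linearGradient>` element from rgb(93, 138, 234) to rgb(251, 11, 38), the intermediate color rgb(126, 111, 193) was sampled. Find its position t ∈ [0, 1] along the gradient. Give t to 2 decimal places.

0.21

Invert the lerp on the B channel (largest span, 196): t = (193 − 234) / (38 − 234) = -41/-196 = 0.20918.
Check on R: (126 − 93)/(251 − 93) = 0.2089 ✓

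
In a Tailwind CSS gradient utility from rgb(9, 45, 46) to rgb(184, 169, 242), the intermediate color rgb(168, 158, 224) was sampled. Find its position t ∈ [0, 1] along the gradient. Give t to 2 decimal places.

Invert the lerp on the B channel (largest span, 196): t = (224 − 46) / (242 − 46) = 178/196 = 0.90816.
Check on R: (168 − 9)/(184 − 9) = 0.9086 ✓

0.91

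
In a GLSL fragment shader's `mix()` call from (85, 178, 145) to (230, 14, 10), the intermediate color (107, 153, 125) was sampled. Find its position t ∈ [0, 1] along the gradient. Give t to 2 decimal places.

Invert the lerp on the G channel (largest span, 164): t = (153 − 178) / (14 − 178) = -25/-164 = 0.15244.
Check on R: (107 − 85)/(230 − 85) = 0.1517 ✓

0.15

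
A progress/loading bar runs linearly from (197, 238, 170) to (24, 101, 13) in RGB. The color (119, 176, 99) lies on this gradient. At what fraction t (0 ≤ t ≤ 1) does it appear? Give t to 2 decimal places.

Invert the lerp on the R channel (largest span, 173): t = (119 − 197) / (24 − 197) = -78/-173 = 0.45087.
Check on G: (176 − 238)/(101 − 238) = 0.4526 ✓

0.45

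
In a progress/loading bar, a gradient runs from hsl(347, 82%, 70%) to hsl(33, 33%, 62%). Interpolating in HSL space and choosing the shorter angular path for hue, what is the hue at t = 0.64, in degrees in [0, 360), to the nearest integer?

16

Hue: 33 − 347 = -314°, but |-314| > 180 so the shorter arc goes the other way: Δh = -314 + 360 = 46°.
H = 347 + 0.64 × (46) = 376.44 → 376 → 376 mod 360 = 16°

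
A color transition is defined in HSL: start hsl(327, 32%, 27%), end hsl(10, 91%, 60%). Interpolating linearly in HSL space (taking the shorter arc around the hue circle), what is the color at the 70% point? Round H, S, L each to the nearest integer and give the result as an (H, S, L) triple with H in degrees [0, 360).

Hue: 10 − 327 = -317°, but |-317| > 180 so the shorter arc goes the other way: Δh = -317 + 360 = 43°.
H = 327 + 0.7 × (43) = 357.1 → 357°
S = 32 + 0.7 × (91 − 32) = 73.3 → 73%
L = 27 + 0.7 × (60 − 27) = 50.1 → 50%

(357, 73, 50)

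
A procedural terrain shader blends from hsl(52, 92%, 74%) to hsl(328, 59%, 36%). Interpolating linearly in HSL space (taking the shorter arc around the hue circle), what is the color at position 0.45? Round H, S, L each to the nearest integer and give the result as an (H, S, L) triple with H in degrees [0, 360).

(14, 77, 57)

Hue: 328 − 52 = 276°, but |276| > 180 so the shorter arc goes the other way: Δh = 276 − 360 = -84°.
H = 52 + 0.45 × (-84) = 14.2 → 14°
S = 92 + 0.45 × (59 − 92) = 77.15 → 77%
L = 74 + 0.45 × (36 − 74) = 56.9 → 57%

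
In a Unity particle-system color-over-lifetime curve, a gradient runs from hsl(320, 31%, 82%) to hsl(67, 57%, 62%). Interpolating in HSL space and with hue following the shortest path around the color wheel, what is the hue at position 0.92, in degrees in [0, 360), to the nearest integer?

Hue: 67 − 320 = -253°, but |-253| > 180 so the shorter arc goes the other way: Δh = -253 + 360 = 107°.
H = 320 + 0.92 × (107) = 418.44 → 418 → 418 mod 360 = 58°

58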